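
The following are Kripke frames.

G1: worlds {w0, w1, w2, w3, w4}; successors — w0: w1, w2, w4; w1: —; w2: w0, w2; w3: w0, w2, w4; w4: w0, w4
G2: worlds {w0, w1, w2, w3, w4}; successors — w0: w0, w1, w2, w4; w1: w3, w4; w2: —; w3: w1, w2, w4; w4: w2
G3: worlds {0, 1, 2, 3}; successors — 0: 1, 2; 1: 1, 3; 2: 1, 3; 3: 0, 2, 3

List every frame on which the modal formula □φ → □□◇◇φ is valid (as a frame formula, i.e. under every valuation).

Frame correspondent (Sahlqvist): ∀x ∀z (xR²z → ∃w (xRw ∧ zR²w)) — i.e. a generalized confluence (Geach) condition.
G1: fails — w2R²w1 but no w with w2Rw and w1R²w.
G2: fails — w0R²w2 but no w with w0Rw and w2R²w.
G3: satisfies the condition.
Valid on: G3.

G3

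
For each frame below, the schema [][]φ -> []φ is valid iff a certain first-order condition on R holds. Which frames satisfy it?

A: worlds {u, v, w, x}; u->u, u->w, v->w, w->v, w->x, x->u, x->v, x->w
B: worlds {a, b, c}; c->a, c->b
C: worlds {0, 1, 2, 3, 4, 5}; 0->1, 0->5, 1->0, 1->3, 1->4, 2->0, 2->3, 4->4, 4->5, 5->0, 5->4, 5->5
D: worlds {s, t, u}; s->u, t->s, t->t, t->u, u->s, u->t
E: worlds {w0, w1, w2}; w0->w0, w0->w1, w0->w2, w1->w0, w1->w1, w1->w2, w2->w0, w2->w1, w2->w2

E

Frame correspondent (Sahlqvist): forall x forall y (Rxy -> exists z (Rxz & Rzy)) — i.e. density.
A: fails — Rwx but no z with Rwz and Rzx.
B: fails — Rca but no z with Rcz and Rza.
C: fails — R10 but no z with R1z and Rz0.
D: fails — Rsu but no z with Rsz and Rzu.
E: holds.
Valid on: E.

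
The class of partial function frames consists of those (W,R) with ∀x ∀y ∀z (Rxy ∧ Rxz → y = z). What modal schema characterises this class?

◇s → □s

A defining formula is ◇s → □s (the CD axiom).
Suppose ◇s→□s is valid. Take Rxy, Rxz and set V(s)={y}. Then ◇s at x, so □s at x, so s at z, i.e. z=y.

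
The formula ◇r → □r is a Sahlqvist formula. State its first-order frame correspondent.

partial functionality

Suppose ◇r→□r is valid. Take Rxy, Rxz and set V(r)={y}. Then ◇r at x, so □r at x, so r at z, i.e. z=y.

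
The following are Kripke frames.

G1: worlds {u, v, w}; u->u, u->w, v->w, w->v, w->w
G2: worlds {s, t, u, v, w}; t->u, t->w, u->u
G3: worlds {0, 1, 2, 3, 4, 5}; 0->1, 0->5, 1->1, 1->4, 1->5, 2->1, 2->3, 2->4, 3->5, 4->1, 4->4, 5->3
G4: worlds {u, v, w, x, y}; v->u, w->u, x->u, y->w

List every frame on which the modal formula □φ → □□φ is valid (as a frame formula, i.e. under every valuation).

This is the axiom for transitivity; its first-order frame correspondent is ∀x ∀y ∀z (Rxy ∧ Ryz → Rxz).
G1: fails — Ruw and Rwv but not Ruv.
G2: ✓.
G3: fails — R53 and R35 but not R55.
G4: fails — Ryw and Rwu but not Ryu.
Valid on: G2.

G2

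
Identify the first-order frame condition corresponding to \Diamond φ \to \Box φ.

partial functionality: \forall x \forall y \forall z (Rxy \wedge Rxz \to y = z)

Suppose ◇φ→□φ is valid. Take Rxy, Rxz and set V(φ)={y}. Then ◇φ at x, so □φ at x, so φ at z, i.e. z=y.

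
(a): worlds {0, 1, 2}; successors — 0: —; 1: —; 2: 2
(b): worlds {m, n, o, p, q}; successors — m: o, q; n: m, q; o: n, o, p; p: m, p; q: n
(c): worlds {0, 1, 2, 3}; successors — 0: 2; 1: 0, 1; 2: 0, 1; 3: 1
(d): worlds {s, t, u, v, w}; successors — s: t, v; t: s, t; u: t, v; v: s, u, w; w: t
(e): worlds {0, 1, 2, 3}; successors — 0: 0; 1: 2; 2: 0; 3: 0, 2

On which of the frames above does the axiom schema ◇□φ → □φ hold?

(a)

This is the axiom for a generalized confluence (Geach) condition; its first-order frame correspondent is ∀x ∀y ∀z ((xRy ∧ xRz) → ∃w (yRw ∧ z = w)).
(a): condition met.
(b): fails — mRo, mRq but no w with oRw and q=w.
(c): fails — 0R2, 0R2 but no w with 2Rw and 2=w.
(d): fails — sRt, sRv but no w* with tRw* and v=w*.
(e): fails — 1R2, 1R2 but no w with 2Rw and 2=w.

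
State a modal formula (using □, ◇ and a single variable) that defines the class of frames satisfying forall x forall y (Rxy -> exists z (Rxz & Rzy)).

The condition is density. The C4 schema □□s → □s defines it.

□□s → □s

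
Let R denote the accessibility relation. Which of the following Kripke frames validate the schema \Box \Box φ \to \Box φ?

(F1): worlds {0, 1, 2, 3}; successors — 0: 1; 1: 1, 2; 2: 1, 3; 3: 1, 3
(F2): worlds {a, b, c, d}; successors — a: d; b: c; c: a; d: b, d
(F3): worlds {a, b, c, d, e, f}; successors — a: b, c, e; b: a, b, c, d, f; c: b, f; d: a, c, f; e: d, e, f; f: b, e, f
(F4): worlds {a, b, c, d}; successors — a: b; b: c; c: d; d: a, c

(F1)

Frame correspondent (Sahlqvist): \forall x \forall y (Rxy \to \exists z (Rxz \wedge Rzy)) — i.e. density.
(F1): holds.
(F2): fails — Rbc but no z with Rbz and Rzc.
(F3): fails — Rda but no z with Rdz and Rza.
(F4): fails — Rbc but no z with Rbz and Rzc.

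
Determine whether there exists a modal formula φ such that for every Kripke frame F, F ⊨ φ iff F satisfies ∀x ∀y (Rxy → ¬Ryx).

Any modally definable frame class is closed under surjective bounded morphisms.
The 5-cycle (worlds w0,w1,w2,w3,w4 with w0→w1→w2→w3→w4→w0) is asymmetric. Mapping every world to a single reflexive point • is a surjective bounded morphism, and the reflexive point is not asymmetric (R•• but asymmetry requires ¬R••).
So the class is not modally definable.

Not definable by any modal formula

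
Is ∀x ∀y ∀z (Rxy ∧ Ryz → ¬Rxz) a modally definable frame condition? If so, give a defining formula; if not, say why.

If a class were modally definable it would be closed under surjective bounded morphisms (Goldblatt–Thomason).
The 5-cycle (worlds s,t,u,v,w with s→t→u→v→w→s) is intransitive. Mapping every world to a single reflexive point • is a surjective bounded morphism; the reflexive point is not intransitive (R••∧R•• but R••).
So the class is not modally definable.

Not definable by any modal formula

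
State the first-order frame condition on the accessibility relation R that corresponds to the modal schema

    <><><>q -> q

forall x forall y (x R^3 y -> exists w (y = w & x = w))

This is a Sahlqvist (Geach-type) schema ◇^3□^0q → □^0◇^0q.
First-order correspondent: forall x forall y (x R^3 y -> exists w (y = w & x = w)).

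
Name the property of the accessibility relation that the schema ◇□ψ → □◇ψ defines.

Convergence

Suppose ◇□ψ→□◇ψ is valid. Take Rxy, Rxz and set V(ψ)={w : Ryw}. Then □ψ at y so ◇□ψ at x, so □◇ψ at x, so ◇ψ at z, giving w with Rzw and Ryw.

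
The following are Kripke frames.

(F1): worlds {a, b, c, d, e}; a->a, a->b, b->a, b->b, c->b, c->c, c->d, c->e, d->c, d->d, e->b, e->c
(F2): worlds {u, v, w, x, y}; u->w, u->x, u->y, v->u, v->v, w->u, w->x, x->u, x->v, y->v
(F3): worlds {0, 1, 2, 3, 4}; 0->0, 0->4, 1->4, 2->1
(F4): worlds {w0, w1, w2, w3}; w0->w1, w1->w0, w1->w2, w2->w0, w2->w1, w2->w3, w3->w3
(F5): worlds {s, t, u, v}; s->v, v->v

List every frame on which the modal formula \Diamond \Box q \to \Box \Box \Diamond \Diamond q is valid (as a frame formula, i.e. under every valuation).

(F5)

Frame correspondent (Sahlqvist): \forall x \forall y \forall z ((xRy \wedge x R^2 z) \to \exists w (yRw \wedge z R^2 w)) — i.e. a generalized confluence (Geach) condition.
(F1): fails — cRd, cR²a but no w with dRw and aR²w.
(F2): fails — vRu, vR²y but no t with uRt and yR²t.
(F3): fails — 0R0, 0R²4 but no w with 0Rw and 4R²w.
(F4): fails — w1Rw0, w1R²w0 but no w with w0Rw and w0R²w.
(F5): holds.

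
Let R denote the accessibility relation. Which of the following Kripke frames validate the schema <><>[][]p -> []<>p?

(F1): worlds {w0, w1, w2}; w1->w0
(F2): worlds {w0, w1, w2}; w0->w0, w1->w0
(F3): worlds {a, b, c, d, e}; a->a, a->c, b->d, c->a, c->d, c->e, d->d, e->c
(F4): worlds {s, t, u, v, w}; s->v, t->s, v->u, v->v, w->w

The schema corresponds to a generalized confluence (Geach) condition: forall x forall y forall z ((x R^2 y & xRz) -> exists w (y R^2 w & zRw)).
(F1): condition met.
(F2): condition met.
(F3): fails — aR²d, aRa but no w with dR²w and aRw.
(F4): fails — sR²u, sRv but no w* with uR²w* and vRw*.

(F1), (F2)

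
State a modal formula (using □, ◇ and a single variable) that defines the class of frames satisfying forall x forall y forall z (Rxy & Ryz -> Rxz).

This is transitivity; the standard corresponding axiom is 4: □p → □□p.
Suppose □p→□□p is valid. Take Rxy, Ryz and set V(p)={w : Rxw}. Then □p at x, so □□p at x, so □p at y, so p at z, i.e. Rxz.

□p → □□p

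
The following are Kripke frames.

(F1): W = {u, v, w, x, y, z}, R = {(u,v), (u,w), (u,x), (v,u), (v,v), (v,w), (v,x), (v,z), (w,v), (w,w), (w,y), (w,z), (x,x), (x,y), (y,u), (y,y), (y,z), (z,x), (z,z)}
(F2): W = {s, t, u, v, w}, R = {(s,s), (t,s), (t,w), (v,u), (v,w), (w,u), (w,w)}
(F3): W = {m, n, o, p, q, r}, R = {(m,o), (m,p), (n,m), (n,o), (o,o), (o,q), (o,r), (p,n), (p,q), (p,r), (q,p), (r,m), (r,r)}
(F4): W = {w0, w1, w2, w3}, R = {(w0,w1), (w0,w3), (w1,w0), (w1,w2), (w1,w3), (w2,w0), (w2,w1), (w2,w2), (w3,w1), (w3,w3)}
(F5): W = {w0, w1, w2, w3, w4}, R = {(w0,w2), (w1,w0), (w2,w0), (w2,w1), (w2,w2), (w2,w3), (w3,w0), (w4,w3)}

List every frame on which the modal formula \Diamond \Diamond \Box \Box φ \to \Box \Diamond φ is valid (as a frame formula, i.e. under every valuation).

(F1), (F4)

Frame correspondent (Sahlqvist): \forall x \forall y \forall z ((x R^2 y \wedge xRz) \to \exists w (y R^2 w \wedge zRw)) — i.e. a generalized confluence (Geach) condition.
(F1): satisfies the condition.
(F2): fails — tR²s, tRw but no w* with sR²w* and wRw*.
(F3): fails — nR²q, nRm but no w with qR²w and mRw.
(F4): satisfies the condition.
(F5): fails — w2R²w1, w2Rw1 but no w with w1R²w and w1Rw.
Valid on: (F1), (F4).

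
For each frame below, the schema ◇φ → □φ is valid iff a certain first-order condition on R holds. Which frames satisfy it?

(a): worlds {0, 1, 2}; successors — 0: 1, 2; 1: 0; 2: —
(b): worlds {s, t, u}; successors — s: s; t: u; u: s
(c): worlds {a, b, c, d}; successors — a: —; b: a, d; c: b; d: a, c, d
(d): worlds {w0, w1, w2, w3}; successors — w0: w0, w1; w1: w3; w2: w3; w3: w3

Frame correspondent (Sahlqvist): ∀x ∀y ∀z (Rxy ∧ Rxz → y = z) — i.e. partial functionality.
(a): fails — 0 sees both 1 and 2.
(b): ✓.
(c): fails — b sees both a and d.
(d): fails — w0 sees both w0 and w1.
Valid on: (b).

(b)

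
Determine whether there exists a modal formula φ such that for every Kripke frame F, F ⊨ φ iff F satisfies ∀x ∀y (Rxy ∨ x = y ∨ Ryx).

Not modally definable

Any modally definable frame class is closed under disjoint unions.
Take 2 disjoint single-world reflexive frames: each is trivially connected, but their disjoint union has 2 worlds with no edge between distinct components, so it is not connected.
So no modal formula (or set of formulas) defines exactly the connected frames.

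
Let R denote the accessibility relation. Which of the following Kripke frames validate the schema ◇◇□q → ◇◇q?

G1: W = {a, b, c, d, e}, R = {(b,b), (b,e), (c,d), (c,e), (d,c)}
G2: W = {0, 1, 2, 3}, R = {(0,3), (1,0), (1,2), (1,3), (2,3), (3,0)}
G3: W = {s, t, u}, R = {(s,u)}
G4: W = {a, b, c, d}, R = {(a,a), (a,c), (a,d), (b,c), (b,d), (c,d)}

The schema corresponds to a generalized confluence (Geach) condition: ∀x ∀y (xR²y → ∃w (yRw ∧ xR²w)).
G1: fails — bR²e but no w with eRw and bR²w.
G2: fails — 0R²0 but no w with 0Rw and 0R²w.
G3: ✓.
G4: fails — aR²d but no w with dRw and aR²w.
Valid on: G3.

G3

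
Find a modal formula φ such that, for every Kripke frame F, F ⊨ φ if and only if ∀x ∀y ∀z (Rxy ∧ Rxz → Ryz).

A defining formula is ◇s → □◇s (the 5 axiom).
Suppose ◇s→□◇s is valid. Take Rxy, Rxz and set V(s)={y}. Then ◇s at x, so □◇s at x, so ◇s at z, so some w with Rzw has s; w=y, i.e. Rzy. By symmetry of the argument, Ryz.

◇s → □◇s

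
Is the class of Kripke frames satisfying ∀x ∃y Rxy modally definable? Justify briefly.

The condition is seriality. A defining modal formula is □r → ◇r.
Suppose □r→◇r is valid. At any x set V(r)=W. Then □r at x, so ◇r at x, so x has a successor.

Yes, by □r → ◇r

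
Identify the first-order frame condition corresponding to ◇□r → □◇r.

This is the .2 axiom.
Its frame correspondent is convergence — ∀x ∀y ∀z (Rxy ∧ Rxz → ∃w (Ryw ∧ Rzw)).

convergence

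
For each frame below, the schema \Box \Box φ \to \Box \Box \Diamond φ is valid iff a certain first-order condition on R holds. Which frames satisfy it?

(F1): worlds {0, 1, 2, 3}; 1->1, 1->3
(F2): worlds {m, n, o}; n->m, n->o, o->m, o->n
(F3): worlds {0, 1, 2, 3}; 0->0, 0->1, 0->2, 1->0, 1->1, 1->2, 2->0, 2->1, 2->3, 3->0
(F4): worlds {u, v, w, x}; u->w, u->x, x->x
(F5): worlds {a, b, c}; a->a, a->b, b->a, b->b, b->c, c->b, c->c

This is the axiom for a generalized confluence (Geach) condition; its first-order frame correspondent is \forall x \forall z (x R^2 z \to \exists w (x R^2 w \wedge zRw)).
(F1): fails — 1R²3 but no w with 1R²w and 3Rw.
(F2): fails — nR²m but no w with nR²w and mRw.
(F3): holds.
(F4): holds.
(F5): holds.
Valid on: (F3), (F4), (F5).

(F3), (F4), (F5)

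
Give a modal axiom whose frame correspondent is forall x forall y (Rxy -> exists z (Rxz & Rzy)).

A defining formula is □□q → □q (the C4 axiom).
Suppose □□q→□q is valid. Take Rxy and set V(q)={w : xR²w}. Then □□q at x, so □q at x, so q at y, i.e. ∃z(Rxz∧Rzy).

□□q → □q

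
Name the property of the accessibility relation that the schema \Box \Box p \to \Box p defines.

density: \forall x \forall y (Rxy \to \exists z (Rxz \wedge Rzy))

This schema is the C4 axiom.
Its frame correspondent is density — \forall x \forall y (Rxy \to \exists z (Rxz \wedge Rzy)).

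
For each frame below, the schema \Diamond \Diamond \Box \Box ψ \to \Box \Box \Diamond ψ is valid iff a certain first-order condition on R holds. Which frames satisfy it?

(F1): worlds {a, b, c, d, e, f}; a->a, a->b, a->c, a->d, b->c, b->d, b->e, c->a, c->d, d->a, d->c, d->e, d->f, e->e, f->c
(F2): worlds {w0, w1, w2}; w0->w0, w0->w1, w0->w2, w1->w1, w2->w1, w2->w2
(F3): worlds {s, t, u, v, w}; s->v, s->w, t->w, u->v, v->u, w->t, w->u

(F2)

This is the axiom for a generalized confluence (Geach) condition; its first-order frame correspondent is \forall x \forall y \forall z ((x R^2 y \wedge x R^2 z) \to \exists w (y R^2 w \wedge zRw)).
(F1): fails — aR²e, aR²a but no w with eR²w and aRw.
(F2): satisfies the condition.
(F3): fails — sR²t, sR²t but no w* with tR²w* and tRw*.
Valid on: (F2).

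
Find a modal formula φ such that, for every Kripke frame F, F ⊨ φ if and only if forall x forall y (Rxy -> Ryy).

□(□p → p)

The condition is shift-reflexivity. The T□ schema □(□p → p) defines it.
Suppose □(□p→p) is valid. Take Rxy and set V(p)={w : Ryw}. Then at y, □p holds; since □(□p→p) at x, □p→p at y, so p at y, i.e. Ryy.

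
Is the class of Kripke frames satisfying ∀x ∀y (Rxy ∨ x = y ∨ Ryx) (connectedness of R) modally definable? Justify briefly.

If a class were modally definable it would be closed under disjoint unions (Goldblatt–Thomason).
Take 2 disjoint single-world reflexive frames: each is trivially connected, but their disjoint union has 2 worlds with no edge between distinct components, so it is not connected.
So the class is not modally definable.

Not modally definable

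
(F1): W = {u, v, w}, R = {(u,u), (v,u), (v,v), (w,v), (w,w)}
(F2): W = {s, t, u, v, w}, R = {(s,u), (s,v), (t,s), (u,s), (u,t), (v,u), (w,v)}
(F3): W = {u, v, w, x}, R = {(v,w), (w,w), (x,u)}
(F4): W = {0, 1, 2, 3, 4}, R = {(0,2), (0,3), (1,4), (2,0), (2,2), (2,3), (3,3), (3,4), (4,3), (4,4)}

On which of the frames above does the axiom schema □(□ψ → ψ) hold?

(F1)

This is the axiom for shift-reflexivity; its first-order frame correspondent is ∀x ∀y (Rxy → Ryy).
(F1): holds.
(F2): fails — Rut but not Rtt.
(F3): fails — Rxu but not Ruu.
(F4): fails — R20 but not R00.
Valid on: (F1).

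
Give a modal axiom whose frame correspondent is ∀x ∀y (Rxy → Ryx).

This is symmetry; the standard corresponding axiom is B: r → □◇r.
Suppose r→□◇r is valid. Take Rxy and set V(r)={x}. Then r at x, so □◇r at x, so ◇r at y, so some z with Ryz has r; z=x, i.e. Ryx.

r → □◇r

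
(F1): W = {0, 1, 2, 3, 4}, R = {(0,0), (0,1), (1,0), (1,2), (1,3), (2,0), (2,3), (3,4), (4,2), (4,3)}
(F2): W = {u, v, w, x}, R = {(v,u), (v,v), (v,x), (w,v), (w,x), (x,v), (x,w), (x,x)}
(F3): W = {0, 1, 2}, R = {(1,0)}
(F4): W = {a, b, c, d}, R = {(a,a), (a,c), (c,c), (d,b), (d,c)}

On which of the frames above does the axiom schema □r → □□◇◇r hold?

The schema corresponds to a generalized confluence (Geach) condition: ∀x ∀z (xR²z → ∃w (xRw ∧ zR²w)).
(F1): fails — 0R²3 but no w with 0Rw and 3R²w.
(F2): fails — vR²u but no t with vRt and uR²t.
(F3): holds.
(F4): holds.

(F3), (F4)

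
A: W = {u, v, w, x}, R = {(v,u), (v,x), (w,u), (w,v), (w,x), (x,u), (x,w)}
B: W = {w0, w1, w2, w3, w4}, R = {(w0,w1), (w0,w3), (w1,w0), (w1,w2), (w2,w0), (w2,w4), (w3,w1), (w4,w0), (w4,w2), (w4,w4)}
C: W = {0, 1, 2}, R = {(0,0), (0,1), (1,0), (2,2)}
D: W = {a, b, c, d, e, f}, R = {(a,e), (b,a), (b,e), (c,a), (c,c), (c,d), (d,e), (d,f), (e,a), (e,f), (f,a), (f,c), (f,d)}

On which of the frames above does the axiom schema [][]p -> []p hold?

This is the axiom for density; its first-order frame correspondent is forall x forall y (Rxy -> exists z (Rxz & Rzy)).
A: fails — Rxw but no z with Rxz and Rzw.
B: fails — Rw1w2 but no z with Rw1z and Rzw2.
C: satisfies the condition.
D: fails — Rae but no z with Raz and Rze.
Valid on: C.

C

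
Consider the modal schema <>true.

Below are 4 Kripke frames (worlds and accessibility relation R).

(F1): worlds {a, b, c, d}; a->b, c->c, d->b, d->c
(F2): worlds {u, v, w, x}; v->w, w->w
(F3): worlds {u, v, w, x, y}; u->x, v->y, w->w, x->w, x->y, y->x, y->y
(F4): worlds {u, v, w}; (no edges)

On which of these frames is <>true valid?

(F3)

The schema corresponds to seriality: forall x exists y Rxy.
(F1): fails — world b has no successor.
(F2): fails — world u has no successor.
(F3): condition met.
(F4): fails — world u has no successor.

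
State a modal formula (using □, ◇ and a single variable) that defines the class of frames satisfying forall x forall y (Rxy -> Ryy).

□(□s → s)

A defining formula is □(□s → s) (the T□ axiom).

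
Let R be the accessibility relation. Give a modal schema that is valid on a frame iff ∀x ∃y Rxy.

A defining formula is □p → ◇p (the D axiom).

□p → ◇p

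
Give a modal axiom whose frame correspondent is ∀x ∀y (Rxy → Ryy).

□(□p → p)

This is shift-reflexivity; the standard corresponding axiom is T□: □(□p → p).
Suppose □(□p→p) is valid. Take Rxy and set V(p)={w : Ryw}. Then at y, □p holds; since □(□p→p) at x, □p→p at y, so p at y, i.e. Ryy.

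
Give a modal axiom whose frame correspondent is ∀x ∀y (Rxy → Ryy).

The condition is shift-reflexivity. The T□ schema □(□r → r) defines it.
Suppose □(□r→r) is valid. Take Rxy and set V(r)={w : Ryw}. Then at y, □r holds; since □(□r→r) at x, □r→r at y, so r at y, i.e. Ryy.

□(□r → r)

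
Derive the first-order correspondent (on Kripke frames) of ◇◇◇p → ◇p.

∀x ∀y (xR³y → ∃w (y = w ∧ xRw))

This is a Sahlqvist (Geach-type) schema ◇^3□^0p → □^0◇^1p.
Minimal-valuation argument: fix x; take any y with xR^3y and any z with xR^0z. Set V(p) to the set of worlds R-reachable from y in exactly 0 steps. Then □^0p holds at y, so the antecedent holds at x; validity forces ◇^1p at z, giving a w with zR^1w and yR^0w.
First-order correspondent: ∀x ∀y (xR³y → ∃w (y = w ∧ xRw)).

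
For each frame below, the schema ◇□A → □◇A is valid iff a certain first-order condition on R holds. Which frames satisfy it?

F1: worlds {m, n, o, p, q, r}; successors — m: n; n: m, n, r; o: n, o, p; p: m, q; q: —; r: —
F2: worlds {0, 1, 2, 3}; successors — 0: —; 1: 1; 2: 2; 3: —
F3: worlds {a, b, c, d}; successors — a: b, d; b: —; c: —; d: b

F2

The schema corresponds to convergence: ∀x ∀y ∀z (Rxy ∧ Rxz → ∃w (Ryw ∧ Rzw)).
F1: fails — Rnn and Rnr but n and r have no common successor.
F2: satisfies the condition.
F3: fails — Rad and Rab but d and b have no common successor.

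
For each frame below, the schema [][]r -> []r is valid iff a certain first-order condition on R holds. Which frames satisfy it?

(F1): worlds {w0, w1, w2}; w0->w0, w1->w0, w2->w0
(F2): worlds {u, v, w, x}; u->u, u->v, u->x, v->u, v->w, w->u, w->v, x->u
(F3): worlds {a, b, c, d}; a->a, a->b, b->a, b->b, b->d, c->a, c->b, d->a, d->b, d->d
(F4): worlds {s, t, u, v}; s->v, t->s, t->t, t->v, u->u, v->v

Frame correspondent (Sahlqvist): forall x forall y (Rxy -> exists z (Rxz & Rzy)) — i.e. density.
(F1): ✓.
(F2): fails — Rvw but no z with Rvz and Rzw.
(F3): ✓.
(F4): ✓.

(F1), (F3), (F4)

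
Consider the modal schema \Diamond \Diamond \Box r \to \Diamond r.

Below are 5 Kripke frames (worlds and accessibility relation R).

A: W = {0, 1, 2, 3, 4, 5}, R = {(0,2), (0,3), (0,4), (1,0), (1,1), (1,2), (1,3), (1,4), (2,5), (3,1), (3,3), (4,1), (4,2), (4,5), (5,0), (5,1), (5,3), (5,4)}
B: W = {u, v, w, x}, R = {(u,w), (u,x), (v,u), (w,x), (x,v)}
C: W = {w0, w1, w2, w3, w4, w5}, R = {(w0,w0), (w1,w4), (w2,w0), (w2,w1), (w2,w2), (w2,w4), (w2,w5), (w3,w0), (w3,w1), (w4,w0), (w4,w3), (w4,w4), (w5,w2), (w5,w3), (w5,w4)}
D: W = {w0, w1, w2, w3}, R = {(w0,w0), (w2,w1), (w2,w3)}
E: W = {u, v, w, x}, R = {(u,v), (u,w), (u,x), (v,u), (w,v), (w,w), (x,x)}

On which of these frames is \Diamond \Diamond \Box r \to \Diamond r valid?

D

This is the axiom for a generalized confluence (Geach) condition; its first-order frame correspondent is \forall x \forall y (x R^2 y \to \exists w (yRw \wedge xRw)).
A: fails — 0R²2 but no w with 2Rw and 0Rw.
B: fails — uR²v but no t with vRt and uRt.
C: fails — w1R²w0 but no w with w0Rw and w1Rw.
D: condition met.
E: fails — uR²v but no t with vRt and uRt.
Valid on: D.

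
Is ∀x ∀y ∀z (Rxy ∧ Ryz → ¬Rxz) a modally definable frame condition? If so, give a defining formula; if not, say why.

Not modally definable

If a class were modally definable it would be closed under surjective bounded morphisms (Goldblatt–Thomason).
The 5-cycle (worlds a,b,c,d,e with a→b→c→d→e→a) is intransitive. Mapping every world to a single reflexive point • is a surjective bounded morphism; the reflexive point is not intransitive (R••∧R•• but R••).
So the class is not modally definable.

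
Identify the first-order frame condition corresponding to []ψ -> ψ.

Suppose □ψ→ψ is valid. At any x set V(ψ)={w : Rxw}. Then □ψ holds at x, so ψ holds at x, i.e. Rxx.

Reflexivity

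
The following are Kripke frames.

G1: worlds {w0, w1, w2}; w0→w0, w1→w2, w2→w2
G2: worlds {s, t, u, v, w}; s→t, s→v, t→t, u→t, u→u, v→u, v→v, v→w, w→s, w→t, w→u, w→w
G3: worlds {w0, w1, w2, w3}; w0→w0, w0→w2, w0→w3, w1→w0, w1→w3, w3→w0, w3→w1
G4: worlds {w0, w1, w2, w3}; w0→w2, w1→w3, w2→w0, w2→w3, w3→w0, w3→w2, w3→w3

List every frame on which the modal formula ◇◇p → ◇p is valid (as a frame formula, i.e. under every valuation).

G1

The schema corresponds to transitivity: ∀x ∀y ∀z (Rxy ∧ Ryz → Rxz).
G1: holds.
G2: fails — Rvw and Rwt but not Rvt.
G3: fails — Rw1w0 and Rw0w2 but not Rw1w2.
G4: fails — Rw1w3 and Rw3w2 but not Rw1w2.
Valid on: G1.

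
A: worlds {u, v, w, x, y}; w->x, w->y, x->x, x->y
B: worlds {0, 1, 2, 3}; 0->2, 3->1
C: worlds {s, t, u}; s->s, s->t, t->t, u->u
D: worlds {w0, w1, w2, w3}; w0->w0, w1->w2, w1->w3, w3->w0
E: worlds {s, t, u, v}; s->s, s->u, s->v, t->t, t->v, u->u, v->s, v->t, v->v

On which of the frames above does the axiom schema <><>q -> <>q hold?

A, B, C

This is the axiom for transitivity; its first-order frame correspondent is forall x forall y forall z (Rxy & Ryz -> Rxz).
A: satisfies the condition.
B: satisfies the condition.
C: satisfies the condition.
D: fails — Rw1w3 and Rw3w0 but not Rw1w0.
E: fails — Rtv and Rvs but not Rts.
Valid on: A, B, C.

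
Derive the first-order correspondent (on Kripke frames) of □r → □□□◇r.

This is a Sahlqvist (Geach-type) schema ◇^0□^1r → □^3◇^1r.
Minimal-valuation argument: fix x; take any y with xR^0y and any z with xR^3z. Set V(r) to the set of worlds R-reachable from y in exactly 1 step. Then □^1r holds at y, so the antecedent holds at x; validity forces ◇^1r at z, giving a w with zR^1w and yR^1w.
First-order correspondent: ∀x ∀z (xR³z → ∃w (xRw ∧ zRw)).

∀x ∀z (xR³z → ∃w (xRw ∧ zRw))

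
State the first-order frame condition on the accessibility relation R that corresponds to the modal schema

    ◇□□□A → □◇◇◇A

This is a Sahlqvist (Geach-type) schema ◇^1□^3A → □^1◇^3A.
First-order correspondent: ∀x ∀y ∀z ((xRy ∧ xRz) → ∃w (yR³w ∧ zR³w)).

∀x ∀y ∀z ((xRy ∧ xRz) → ∃w (yR³w ∧ zR³w))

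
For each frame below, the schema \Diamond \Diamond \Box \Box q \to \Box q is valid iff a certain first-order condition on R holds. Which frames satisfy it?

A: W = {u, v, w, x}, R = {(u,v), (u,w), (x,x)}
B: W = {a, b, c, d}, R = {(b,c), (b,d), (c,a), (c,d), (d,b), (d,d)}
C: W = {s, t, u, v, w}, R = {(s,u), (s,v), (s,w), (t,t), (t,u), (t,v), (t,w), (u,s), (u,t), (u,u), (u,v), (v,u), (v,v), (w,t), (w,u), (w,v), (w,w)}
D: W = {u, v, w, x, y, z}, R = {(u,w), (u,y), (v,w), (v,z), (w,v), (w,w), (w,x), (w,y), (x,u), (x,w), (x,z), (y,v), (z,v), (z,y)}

This is the axiom for a generalized confluence (Geach) condition; its first-order frame correspondent is \forall x \forall y \forall z ((x R^2 y \wedge xRz) \to \exists w (y R^2 w \wedge z = w)).
A: satisfies the condition.
B: fails — bR²a, bRc but no w with aR²w and c=w.
C: fails — sR²v, sRw but no w* with vR²w* and w=w*.
D: fails — uR²y, uRy but no t with yR²t and y=t.

A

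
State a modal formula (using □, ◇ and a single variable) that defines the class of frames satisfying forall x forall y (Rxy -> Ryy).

□(□q → q)

This is shift-reflexivity; the standard corresponding axiom is T□: □(□q → q).
Suppose □(□q→q) is valid. Take Rxy and set V(q)={w : Ryw}. Then at y, □q holds; since □(□q→q) at x, □q→q at y, so q at y, i.e. Ryy.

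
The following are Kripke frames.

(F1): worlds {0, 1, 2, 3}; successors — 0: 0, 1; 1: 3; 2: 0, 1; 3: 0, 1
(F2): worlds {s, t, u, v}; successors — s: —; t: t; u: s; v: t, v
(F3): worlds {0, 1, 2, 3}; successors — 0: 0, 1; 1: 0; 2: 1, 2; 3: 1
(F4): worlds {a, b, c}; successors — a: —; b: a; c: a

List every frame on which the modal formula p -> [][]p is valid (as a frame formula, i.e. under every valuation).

(F4)

Frame correspondent (Sahlqvist): forall x forall z (x R^2 z -> exists w (x = w & z = w)) — i.e. a generalized confluence (Geach) condition.
(F1): fails — 0R²1 but 0 ≠ 1.
(F2): fails — vR²t but v ≠ t.
(F3): fails — 0R²1 but 0 ≠ 1.
(F4): holds.
Valid on: (F4).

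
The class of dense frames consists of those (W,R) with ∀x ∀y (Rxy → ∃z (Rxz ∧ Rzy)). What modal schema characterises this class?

The condition is density. The C4 schema □□r → □r defines it.
Suppose □□r→□r is valid. Take Rxy and set V(r)={w : xR²w}. Then □□r at x, so □r at x, so r at y, i.e. ∃z(Rxz∧Rzy).

□□r → □r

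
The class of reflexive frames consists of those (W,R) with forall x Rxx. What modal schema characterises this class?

□ψ → ψ

This is reflexivity; the standard corresponding axiom is T: □ψ → ψ.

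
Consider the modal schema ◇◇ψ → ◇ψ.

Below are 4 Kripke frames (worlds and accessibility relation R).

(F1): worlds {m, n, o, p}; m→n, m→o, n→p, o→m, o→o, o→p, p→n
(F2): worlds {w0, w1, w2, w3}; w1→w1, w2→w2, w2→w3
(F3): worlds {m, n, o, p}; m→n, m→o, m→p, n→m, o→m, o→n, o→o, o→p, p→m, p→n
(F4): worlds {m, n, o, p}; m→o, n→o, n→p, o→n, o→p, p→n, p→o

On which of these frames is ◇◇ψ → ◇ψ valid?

This is the axiom for transitivity; its first-order frame correspondent is ∀x ∀y ∀z (Rxy ∧ Ryz → Rxz).
(F1): fails — Rom and Rmn but not Ron.
(F2): condition met.
(F3): fails — Rpm and Rmo but not Rpo.
(F4): fails — Ron and Rno but not Roo.

(F2)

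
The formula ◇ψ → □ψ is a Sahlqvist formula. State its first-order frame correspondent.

partial functionality: ∀x ∀y ∀z (Rxy ∧ Rxz → y = z)

This schema is the CD axiom.
Its frame correspondent is partial functionality — ∀x ∀y ∀z (Rxy ∧ Rxz → y = z).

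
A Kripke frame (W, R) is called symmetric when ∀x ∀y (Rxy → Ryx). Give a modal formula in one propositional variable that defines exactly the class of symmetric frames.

p → □◇p

This is symmetry; the standard corresponding axiom is B: p → □◇p.
Suppose p→□◇p is valid. Take Rxy and set V(p)={x}. Then p at x, so □◇p at x, so ◇p at y, so some z with Ryz has p; z=x, i.e. Ryx.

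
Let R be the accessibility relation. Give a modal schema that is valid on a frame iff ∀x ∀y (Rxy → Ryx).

A defining formula is p → □◇p (the B axiom).
Suppose p→□◇p is valid. Take Rxy and set V(p)={x}. Then p at x, so □◇p at x, so ◇p at y, so some z with Ryz has p; z=x, i.e. Ryx.

p → □◇p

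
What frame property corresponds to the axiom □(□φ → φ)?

Shift-reflexivity

This is the T□ axiom.
Its frame correspondent is shift-reflexivity — ∀x ∀y (Rxy → Ryy).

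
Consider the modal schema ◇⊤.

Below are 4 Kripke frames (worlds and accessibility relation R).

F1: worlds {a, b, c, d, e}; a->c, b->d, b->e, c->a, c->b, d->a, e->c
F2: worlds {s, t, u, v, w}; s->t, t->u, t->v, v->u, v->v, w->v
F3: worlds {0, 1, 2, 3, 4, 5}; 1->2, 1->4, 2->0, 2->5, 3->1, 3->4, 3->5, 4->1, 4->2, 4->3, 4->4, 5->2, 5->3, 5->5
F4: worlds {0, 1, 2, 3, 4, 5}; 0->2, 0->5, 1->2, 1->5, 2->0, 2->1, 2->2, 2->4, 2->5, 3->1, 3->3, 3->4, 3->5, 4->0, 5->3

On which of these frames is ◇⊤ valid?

F1, F4

Frame correspondent (Sahlqvist): ∀x ∃y Rxy — i.e. seriality.
F1: satisfies the condition.
F2: fails — world u has no successor.
F3: fails — world 0 has no successor.
F4: satisfies the condition.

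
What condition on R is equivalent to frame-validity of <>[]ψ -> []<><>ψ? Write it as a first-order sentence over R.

This is a Sahlqvist (Geach-type) schema ◇^1□^1ψ → □^1◇^2ψ.
Minimal-valuation argument: fix x; take any y with xR^1y and any z with xR^1z. Set V(ψ) to the set of worlds R-reachable from y in exactly 1 step. Then □^1ψ holds at y, so the antecedent holds at x; validity forces ◇^2ψ at z, giving a w with zR^2w and yR^1w.
First-order correspondent: forall x forall y forall z ((xRy & xRz) -> exists w (yRw & z R^2 w)).

forall x forall y forall z ((xRy & xRz) -> exists w (yRw & z R^2 w))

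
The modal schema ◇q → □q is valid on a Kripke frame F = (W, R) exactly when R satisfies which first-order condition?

partial functionality

Suppose ◇q→□q is valid. Take Rxy, Rxz and set V(q)={y}. Then ◇q at x, so □q at x, so q at z, i.e. z=y.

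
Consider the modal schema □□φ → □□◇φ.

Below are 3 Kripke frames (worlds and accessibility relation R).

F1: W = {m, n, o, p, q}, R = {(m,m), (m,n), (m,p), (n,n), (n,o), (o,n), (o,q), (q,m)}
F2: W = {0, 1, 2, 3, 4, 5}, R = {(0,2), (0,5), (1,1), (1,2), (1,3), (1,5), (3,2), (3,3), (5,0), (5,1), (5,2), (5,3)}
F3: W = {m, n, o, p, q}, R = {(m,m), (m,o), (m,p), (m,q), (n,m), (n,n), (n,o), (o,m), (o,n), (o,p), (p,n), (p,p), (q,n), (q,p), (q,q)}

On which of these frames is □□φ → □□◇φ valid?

F3

This is the axiom for a generalized confluence (Geach) condition; its first-order frame correspondent is ∀x ∀z (xR²z → ∃w (xR²w ∧ zRw)).
F1: fails — mR²p but no w with mR²w and pRw.
F2: fails — 0R²2 but no w with 0R²w and 2Rw.
F3: ✓.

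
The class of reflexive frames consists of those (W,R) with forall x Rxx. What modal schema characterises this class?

□s → s

This is reflexivity; the standard corresponding axiom is T: □s → s.
Suppose □s→s is valid. At any x set V(s)={w : Rxw}. Then □s holds at x, so s holds at x, i.e. Rxx.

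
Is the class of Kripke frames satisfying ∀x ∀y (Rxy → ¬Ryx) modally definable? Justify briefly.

If a class were modally definable it would be closed under surjective bounded morphisms (Goldblatt–Thomason).
The 4-cycle (worlds s,t,u,v with s→t→u→v→s) is asymmetric. Mapping every world to a single reflexive point • is a surjective bounded morphism, and the reflexive point is not asymmetric (R•• but asymmetry requires ¬R••).
So no modal formula (or set of formulas) defines exactly the asymmetric frames.

Not modally definable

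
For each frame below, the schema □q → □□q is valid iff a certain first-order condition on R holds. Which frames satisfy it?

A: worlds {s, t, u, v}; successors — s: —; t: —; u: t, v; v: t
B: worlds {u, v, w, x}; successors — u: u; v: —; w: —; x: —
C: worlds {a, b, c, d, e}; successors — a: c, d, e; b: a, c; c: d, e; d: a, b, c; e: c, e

Frame correspondent (Sahlqvist): ∀x ∀y ∀z (Rxy ∧ Ryz → Rxz) — i.e. transitivity.
A: condition met.
B: condition met.
C: fails — Rbc and Rcd but not Rbd.

A, B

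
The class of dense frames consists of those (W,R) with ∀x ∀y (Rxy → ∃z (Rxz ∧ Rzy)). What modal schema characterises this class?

□□p → □p

The condition is density. The C4 schema □□p → □p defines it.
Suppose □□p→□p is valid. Take Rxy and set V(p)={w : xR²w}. Then □□p at x, so □p at x, so p at y, i.e. ∃z(Rxz∧Rzy).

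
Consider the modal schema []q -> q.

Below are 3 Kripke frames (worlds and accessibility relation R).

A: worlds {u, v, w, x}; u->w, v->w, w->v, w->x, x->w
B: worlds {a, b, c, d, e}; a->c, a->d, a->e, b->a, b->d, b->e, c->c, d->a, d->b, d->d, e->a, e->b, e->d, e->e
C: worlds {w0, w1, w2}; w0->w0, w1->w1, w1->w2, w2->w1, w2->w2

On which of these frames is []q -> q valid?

This is the axiom for reflexivity; its first-order frame correspondent is forall x Rxx.
A: fails — world u does not see itself.
B: fails — world a does not see itself.
C: satisfies the condition.

C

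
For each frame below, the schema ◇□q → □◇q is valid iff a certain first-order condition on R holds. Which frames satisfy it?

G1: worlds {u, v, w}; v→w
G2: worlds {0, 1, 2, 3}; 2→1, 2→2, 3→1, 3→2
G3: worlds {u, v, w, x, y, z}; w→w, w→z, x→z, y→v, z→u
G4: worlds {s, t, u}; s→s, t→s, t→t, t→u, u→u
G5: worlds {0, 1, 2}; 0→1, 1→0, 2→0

The schema corresponds to convergence: ∀x ∀y ∀z (Rxy ∧ Rxz → ∃w (Ryw ∧ Rzw)).
G1: fails — Rvw and Rvw but w and w have no common successor.
G2: fails — R22 and R21 but 2 and 1 have no common successor.
G3: fails — Rww and Rwz but w and z have no common successor.
G4: fails — Rts and Rtu but s and u have no common successor.
G5: holds.

G5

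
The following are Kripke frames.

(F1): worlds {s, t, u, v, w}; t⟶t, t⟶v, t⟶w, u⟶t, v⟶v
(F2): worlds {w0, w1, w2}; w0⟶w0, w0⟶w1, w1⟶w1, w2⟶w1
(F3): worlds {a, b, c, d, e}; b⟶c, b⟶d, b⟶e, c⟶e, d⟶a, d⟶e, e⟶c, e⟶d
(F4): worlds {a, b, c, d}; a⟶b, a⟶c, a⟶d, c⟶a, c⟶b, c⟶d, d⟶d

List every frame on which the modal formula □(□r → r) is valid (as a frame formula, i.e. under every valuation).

(F2)

This is the axiom for shift-reflexivity; its first-order frame correspondent is ∀x ∀y (Rxy → Ryy).
(F1): fails — Rtw but not Rww.
(F2): holds.
(F3): fails — Rbc but not Rcc.
(F4): fails — Rab but not Rbb.
Valid on: (F2).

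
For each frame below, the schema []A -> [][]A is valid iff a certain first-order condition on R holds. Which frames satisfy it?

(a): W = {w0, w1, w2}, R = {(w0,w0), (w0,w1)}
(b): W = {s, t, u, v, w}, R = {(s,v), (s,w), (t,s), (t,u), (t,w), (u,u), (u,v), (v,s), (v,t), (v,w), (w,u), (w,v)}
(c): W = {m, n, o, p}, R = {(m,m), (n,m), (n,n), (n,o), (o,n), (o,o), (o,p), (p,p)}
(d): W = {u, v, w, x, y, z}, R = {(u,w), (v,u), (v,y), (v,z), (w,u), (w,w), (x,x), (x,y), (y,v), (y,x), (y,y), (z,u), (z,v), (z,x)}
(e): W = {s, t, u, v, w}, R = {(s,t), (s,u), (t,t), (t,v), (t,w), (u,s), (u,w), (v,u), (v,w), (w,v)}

This is the axiom for transitivity; its first-order frame correspondent is forall x forall y forall z (Rxy & Ryz -> Rxz).
(a): satisfies the condition.
(b): fails — Ruv and Rvw but not Ruw.
(c): fails — Ron and Rnm but not Rom.
(d): fails — Ruw and Rwu but not Ruu.
(e): fails — Rtv and Rvu but not Rtu.

(a)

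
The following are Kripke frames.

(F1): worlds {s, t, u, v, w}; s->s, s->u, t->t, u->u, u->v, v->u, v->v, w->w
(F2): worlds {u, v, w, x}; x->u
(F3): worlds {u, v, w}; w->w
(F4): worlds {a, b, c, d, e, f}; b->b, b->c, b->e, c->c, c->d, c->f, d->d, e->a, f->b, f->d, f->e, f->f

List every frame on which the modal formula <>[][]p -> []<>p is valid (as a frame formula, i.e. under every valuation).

Frame correspondent (Sahlqvist): forall x forall y forall z ((xRy & xRz) -> exists w (y R^2 w & zRw)) — i.e. a generalized confluence (Geach) condition.
(F1): condition met.
(F2): fails — xRu, xRu but no t with uR²t and uRt.
(F3): condition met.
(F4): fails — bRc, bRe but no w with cR²w and eRw.
Valid on: (F1), (F3).

(F1), (F3)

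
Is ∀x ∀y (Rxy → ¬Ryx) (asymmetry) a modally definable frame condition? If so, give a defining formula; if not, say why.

No

Modal frame validity is preserved under surjective bounded morphisms.
The 4-cycle (worlds s,t,u,v with s→t→u→v→s) is asymmetric. Mapping every world to a single reflexive point • is a surjective bounded morphism, and the reflexive point is not asymmetric (R•• but asymmetry requires ¬R••).
Hence asymmetry is not modally definable.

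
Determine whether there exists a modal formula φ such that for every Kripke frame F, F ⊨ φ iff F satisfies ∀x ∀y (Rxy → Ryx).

Definable; r → □◇r defines it

This is a Sahlqvist condition; the B axiom r → □◇r defines it.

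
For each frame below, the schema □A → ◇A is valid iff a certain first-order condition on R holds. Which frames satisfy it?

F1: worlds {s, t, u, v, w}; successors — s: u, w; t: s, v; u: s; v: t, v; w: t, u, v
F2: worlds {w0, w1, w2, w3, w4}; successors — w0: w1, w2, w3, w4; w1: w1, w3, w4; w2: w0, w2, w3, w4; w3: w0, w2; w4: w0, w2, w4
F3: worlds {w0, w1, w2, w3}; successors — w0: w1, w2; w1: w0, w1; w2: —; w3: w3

The schema corresponds to seriality: ∀x ∃y Rxy.
F1: holds.
F2: holds.
F3: fails — world w2 has no successor.
Valid on: F1, F2.

F1, F2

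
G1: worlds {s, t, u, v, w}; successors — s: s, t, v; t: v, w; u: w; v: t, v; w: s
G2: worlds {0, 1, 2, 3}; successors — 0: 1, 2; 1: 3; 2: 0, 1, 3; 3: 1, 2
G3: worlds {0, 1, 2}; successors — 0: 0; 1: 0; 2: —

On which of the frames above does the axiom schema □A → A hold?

Frame correspondent (Sahlqvist): ∀x Rxx — i.e. reflexivity.
G1: fails — world t does not see itself.
G2: fails — world 0 does not see itself.
G3: fails — world 1 does not see itself.
Valid on no frame.

none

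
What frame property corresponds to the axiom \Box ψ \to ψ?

This is the T axiom.
Its frame correspondent is reflexivity — \forall x Rxx.

Reflexivity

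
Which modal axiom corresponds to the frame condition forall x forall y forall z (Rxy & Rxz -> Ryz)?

A defining formula is ◇s → □◇s (the 5 axiom).
Suppose ◇s→□◇s is valid. Take Rxy, Rxz and set V(s)={y}. Then ◇s at x, so □◇s at x, so ◇s at z, so some w with Rzw has s; w=y, i.e. Rzy. By symmetry of the argument, Ryz.

◇s → □◇s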